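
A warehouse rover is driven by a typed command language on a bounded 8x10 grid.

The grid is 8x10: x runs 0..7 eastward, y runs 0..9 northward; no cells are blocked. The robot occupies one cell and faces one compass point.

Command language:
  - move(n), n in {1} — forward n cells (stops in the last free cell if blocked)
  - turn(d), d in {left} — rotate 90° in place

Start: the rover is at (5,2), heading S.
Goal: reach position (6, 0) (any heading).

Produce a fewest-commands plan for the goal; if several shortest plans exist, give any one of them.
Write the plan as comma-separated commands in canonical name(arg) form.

move(1), move(1), turn(left), move(1)

start: at (5,2), heading S
[1] after move(1): at (5,1), heading S
[2] after move(1): at (5,0), heading S
[3] after turn(left): at (5,0), heading E
[4] after move(1): at (6,0), heading E
no 3-step plan works, so 4 is optimal.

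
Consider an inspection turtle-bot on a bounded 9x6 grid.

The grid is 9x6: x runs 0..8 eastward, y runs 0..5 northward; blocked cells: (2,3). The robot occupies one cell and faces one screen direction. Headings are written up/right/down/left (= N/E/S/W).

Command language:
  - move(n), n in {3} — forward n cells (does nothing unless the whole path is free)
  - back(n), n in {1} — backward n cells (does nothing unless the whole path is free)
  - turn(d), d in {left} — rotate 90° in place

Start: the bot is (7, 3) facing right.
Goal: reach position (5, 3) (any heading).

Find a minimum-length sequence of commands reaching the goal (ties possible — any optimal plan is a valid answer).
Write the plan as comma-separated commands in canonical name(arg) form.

back(1), back(1)

from: (7, 3) facing right
[1] after back(1): (6, 3) facing right
[2] after back(1): (5, 3) facing right
shorter routes all fall short; 2 is best.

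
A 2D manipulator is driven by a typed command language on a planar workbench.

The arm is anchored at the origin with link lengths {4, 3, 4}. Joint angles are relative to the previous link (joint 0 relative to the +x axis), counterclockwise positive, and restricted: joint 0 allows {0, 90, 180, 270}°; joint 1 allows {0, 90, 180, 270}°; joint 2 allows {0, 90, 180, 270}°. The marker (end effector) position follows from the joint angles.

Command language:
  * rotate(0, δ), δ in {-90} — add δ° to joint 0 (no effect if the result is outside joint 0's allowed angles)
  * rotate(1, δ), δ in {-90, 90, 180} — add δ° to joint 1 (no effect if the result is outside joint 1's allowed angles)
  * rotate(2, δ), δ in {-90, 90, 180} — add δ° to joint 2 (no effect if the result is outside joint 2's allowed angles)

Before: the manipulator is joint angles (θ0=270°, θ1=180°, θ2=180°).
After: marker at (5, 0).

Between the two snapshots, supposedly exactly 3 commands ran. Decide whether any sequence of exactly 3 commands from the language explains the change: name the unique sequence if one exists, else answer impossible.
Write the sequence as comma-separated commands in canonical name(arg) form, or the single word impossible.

initial: joint angles (θ0=270°, θ1=180°, θ2=180°)
[1] after rotate(0, -90): joint angles (θ0=180°, θ1=180°, θ2=180°)
[2] after rotate(0, -90): joint angles (θ0=90°, θ1=180°, θ2=180°)
[3] after rotate(0, -90): joint angles (θ0=0°, θ1=180°, θ2=180°)
all 343 alternatives checked — unique.

rotate(0, -90), rotate(0, -90), rotate(0, -90)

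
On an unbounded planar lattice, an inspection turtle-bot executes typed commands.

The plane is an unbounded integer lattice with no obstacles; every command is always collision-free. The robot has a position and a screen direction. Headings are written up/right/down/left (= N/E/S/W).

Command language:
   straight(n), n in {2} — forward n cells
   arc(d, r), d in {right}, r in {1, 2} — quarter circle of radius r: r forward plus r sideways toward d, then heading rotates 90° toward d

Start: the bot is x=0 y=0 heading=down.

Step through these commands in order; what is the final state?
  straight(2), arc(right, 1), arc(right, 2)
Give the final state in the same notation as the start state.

x=-3 y=-1 heading=up

initial: x=0 y=0 heading=down
1. straight(2) → x=0 y=-2 heading=down
2. arc(right, 1) → x=-1 y=-3 heading=left
3. arc(right, 2) → x=-3 y=-1 heading=up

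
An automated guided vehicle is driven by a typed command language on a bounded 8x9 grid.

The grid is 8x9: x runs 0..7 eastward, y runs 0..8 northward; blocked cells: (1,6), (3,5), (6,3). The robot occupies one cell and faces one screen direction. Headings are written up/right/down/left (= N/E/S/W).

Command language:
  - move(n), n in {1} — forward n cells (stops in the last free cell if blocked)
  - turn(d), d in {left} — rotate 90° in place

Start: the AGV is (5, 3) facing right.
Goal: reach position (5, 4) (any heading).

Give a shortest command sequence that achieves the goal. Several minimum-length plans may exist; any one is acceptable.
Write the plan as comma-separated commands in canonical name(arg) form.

from: (5, 3) facing right
[1] after turn(left): (5, 3) facing up
[2] after move(1): (5, 4) facing up
shorter routes all fall short; 2 is best.

turn(left), move(1)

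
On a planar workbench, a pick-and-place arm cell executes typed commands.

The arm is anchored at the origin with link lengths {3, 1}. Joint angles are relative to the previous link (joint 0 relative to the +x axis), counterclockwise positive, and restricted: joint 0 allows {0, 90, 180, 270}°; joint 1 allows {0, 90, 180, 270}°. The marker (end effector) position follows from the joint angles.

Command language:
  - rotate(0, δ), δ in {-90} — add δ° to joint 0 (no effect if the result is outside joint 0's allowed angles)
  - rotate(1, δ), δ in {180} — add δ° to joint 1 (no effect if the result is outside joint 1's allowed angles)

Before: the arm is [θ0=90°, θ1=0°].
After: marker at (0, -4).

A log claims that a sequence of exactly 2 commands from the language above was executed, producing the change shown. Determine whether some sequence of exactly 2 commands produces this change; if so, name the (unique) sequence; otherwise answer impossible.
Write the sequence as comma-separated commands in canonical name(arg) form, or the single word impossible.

rotate(0, -90), rotate(0, -90)

start: [θ0=90°, θ1=0°]
t=1 rotate(0, -90) ⇒ [θ0=0°, θ1=0°]
t=2 rotate(0, -90) ⇒ [θ0=270°, θ1=0°]
uniquely the one of 4 2-step routes that fits.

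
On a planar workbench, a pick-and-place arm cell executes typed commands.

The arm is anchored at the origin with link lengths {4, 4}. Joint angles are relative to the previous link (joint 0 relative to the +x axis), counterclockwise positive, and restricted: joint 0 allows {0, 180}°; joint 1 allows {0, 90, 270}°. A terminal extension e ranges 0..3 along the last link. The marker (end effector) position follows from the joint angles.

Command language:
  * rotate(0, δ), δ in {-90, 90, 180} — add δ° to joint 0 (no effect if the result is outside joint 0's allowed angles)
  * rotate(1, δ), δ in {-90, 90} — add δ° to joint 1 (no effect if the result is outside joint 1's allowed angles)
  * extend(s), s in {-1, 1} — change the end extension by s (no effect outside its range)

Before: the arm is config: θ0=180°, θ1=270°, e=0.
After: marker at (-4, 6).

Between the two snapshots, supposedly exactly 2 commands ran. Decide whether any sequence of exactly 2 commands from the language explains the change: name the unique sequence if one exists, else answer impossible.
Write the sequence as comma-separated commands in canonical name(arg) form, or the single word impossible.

t0: config: θ0=180°, θ1=270°, e=0
step 1 (extend(1)): config: θ0=180°, θ1=270°, e=1
step 2 (extend(1)): config: θ0=180°, θ1=270°, e=2
uniquely the one of 49 2-step routes that fits.

extend(1), extend(1)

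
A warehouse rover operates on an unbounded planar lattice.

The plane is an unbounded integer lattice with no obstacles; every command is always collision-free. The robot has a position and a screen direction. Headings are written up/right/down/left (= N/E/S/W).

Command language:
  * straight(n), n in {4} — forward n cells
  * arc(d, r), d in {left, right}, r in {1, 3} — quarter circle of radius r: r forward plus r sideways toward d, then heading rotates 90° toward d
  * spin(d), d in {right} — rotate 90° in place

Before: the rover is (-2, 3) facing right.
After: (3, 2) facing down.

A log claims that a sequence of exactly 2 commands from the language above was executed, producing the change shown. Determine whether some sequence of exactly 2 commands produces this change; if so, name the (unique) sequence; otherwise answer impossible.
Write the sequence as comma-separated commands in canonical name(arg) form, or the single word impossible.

straight(4), arc(right, 1)

key: order matters: swapping straight(4) and arc(right, 1) lands elsewhere
start: (-2, 3) facing right
[1] after straight(4): (2, 3) facing right
[2] after arc(right, 1): (3, 2) facing down
all 36 alternatives checked — unique.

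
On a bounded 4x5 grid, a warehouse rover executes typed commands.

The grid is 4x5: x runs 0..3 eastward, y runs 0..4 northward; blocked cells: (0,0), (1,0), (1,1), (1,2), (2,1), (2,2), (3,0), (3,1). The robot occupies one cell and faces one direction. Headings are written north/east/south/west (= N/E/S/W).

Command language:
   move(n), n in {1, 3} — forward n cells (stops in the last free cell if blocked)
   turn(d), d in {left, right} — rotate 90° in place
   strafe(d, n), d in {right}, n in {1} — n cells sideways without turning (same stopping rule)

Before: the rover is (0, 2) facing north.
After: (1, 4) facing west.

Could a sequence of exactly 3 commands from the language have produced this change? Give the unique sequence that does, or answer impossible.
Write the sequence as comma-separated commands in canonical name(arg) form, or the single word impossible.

key: order matters: swapping move(3) and turn(left) lands elsewhere
start: (0, 2) facing north
[1] after move(3): (0, 4) facing north
[2] after strafe(right, 1): (1, 4) facing north
[3] after turn(left): (1, 4) facing west
all 125 alternatives checked — unique.

move(3), strafe(right, 1), turn(left)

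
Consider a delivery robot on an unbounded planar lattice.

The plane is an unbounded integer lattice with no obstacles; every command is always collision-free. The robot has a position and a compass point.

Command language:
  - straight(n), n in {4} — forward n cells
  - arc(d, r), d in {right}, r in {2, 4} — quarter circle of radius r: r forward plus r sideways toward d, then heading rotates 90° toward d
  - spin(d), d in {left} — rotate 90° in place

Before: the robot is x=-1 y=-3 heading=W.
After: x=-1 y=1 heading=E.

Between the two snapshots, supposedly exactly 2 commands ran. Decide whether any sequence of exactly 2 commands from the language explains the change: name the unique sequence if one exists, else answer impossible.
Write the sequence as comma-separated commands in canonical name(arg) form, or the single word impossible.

arc(right, 2), arc(right, 2)

key: cell and facing (now E) both changed — the 2 commands mix motion and turning
start: x=-1 y=-3 heading=W
step 1 (arc(right, 2)): x=-3 y=-1 heading=N
step 2 (arc(right, 2)): x=-1 y=1 heading=E
all 16 alternatives checked — unique.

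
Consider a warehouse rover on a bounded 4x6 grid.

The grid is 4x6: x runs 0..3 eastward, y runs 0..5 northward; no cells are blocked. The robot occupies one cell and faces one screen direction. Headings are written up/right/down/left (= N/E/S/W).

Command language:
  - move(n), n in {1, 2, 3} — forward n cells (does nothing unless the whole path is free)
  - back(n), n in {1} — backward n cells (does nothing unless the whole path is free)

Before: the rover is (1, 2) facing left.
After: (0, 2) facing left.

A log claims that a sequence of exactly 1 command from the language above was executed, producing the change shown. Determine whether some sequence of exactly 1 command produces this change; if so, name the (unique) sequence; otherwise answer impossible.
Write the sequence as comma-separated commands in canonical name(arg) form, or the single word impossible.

key: heading stays W — the single command does not turn
t0: (1, 2) facing left
step 1 (move(1)): (0, 2) facing left
no rival 1-sequence matches.

move(1)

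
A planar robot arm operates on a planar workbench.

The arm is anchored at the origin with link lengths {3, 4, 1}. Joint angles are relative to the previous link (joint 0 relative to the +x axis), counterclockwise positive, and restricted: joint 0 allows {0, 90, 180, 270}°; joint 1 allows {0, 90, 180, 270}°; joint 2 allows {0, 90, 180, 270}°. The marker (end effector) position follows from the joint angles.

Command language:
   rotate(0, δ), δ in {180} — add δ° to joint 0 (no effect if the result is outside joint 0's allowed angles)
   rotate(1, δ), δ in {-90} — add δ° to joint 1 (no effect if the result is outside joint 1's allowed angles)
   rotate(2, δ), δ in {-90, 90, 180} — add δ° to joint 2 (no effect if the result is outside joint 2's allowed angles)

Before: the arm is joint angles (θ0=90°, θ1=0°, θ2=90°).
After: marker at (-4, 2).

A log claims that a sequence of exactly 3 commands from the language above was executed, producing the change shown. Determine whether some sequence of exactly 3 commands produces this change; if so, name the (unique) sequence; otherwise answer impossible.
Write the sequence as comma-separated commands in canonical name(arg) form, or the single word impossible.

rotate(1, -90), rotate(1, -90), rotate(1, -90)

from: joint angles (θ0=90°, θ1=0°, θ2=90°)
t=1 rotate(1, -90) ⇒ joint angles (θ0=90°, θ1=270°, θ2=90°)
t=2 rotate(1, -90) ⇒ joint angles (θ0=90°, θ1=180°, θ2=90°)
t=3 rotate(1, -90) ⇒ joint angles (θ0=90°, θ1=90°, θ2=90°)
uniquely the one of 125 3-step routes that fits.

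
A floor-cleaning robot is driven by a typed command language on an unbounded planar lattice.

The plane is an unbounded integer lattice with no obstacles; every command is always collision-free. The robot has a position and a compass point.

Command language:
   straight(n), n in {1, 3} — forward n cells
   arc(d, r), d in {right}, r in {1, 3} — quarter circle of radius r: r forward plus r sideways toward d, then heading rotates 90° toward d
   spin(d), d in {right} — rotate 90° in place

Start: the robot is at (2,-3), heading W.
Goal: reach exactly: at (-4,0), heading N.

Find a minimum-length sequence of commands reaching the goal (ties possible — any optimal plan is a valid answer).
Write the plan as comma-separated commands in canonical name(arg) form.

straight(3), arc(right, 3)

t0: at (2,-3), heading W
1. straight(3) → at (-1,-3), heading W
2. arc(right, 3) → at (-4,0), heading N
shorter routes all fall short; 2 is best.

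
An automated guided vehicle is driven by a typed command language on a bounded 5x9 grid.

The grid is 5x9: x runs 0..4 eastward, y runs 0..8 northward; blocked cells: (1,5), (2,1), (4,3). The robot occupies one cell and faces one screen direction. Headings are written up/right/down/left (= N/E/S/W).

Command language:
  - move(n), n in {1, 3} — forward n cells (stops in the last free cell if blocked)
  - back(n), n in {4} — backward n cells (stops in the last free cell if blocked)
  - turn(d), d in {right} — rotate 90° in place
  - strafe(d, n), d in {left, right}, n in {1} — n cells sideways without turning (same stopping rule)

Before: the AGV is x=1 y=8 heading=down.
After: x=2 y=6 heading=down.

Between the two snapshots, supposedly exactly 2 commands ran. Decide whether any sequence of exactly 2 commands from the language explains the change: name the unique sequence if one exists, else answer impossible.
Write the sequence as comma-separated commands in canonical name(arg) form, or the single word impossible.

key: still facing S at the end — nothing in the sequence rotates
start: x=1 y=8 heading=down
[1] after move(3): x=1 y=6 heading=down
[2] after strafe(left, 1): x=2 y=6 heading=down
no rival 2-sequence matches.

move(3), strafe(left, 1)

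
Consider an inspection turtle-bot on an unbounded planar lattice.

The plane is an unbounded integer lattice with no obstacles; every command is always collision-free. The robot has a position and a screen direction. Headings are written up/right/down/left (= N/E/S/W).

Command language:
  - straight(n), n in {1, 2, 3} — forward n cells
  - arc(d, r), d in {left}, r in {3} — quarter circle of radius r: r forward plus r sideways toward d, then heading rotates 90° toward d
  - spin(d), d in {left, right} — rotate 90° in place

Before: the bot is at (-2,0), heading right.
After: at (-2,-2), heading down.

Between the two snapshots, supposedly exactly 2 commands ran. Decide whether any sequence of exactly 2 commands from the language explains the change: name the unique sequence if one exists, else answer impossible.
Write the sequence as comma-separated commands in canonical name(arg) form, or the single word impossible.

spin(right), straight(2)

key: cell and facing (now S) both changed — the 2 commands mix motion and turning
from: at (-2,0), heading right
t=1 spin(right) ⇒ at (-2,0), heading down
t=2 straight(2) ⇒ at (-2,-2), heading down
no rival 2-sequence matches.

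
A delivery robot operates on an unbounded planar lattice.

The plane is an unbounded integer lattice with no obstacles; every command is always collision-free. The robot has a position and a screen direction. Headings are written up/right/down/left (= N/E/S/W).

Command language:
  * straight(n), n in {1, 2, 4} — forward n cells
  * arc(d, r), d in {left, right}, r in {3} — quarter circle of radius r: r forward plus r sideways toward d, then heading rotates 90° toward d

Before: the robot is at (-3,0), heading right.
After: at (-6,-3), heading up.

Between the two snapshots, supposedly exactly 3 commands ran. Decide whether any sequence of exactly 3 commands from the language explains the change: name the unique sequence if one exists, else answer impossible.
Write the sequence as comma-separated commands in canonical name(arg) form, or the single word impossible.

arc(right, 3), arc(right, 3), arc(right, 3)

key: position moved to (-6,-3) AND the heading swung to N — translation plus rotation needed
start: at (-3,0), heading right
step 1 (arc(right, 3)): at (0,-3), heading down
step 2 (arc(right, 3)): at (-3,-6), heading left
step 3 (arc(right, 3)): at (-6,-3), heading up
uniquely the one of 125 3-step routes that fits.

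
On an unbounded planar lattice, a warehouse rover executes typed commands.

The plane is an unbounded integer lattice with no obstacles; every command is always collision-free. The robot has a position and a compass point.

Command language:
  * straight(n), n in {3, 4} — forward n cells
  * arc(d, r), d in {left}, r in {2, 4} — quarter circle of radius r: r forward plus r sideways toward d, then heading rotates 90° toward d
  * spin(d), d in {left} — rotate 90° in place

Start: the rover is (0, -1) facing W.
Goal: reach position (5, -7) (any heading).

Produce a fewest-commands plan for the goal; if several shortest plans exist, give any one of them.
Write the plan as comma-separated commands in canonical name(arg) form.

arc(left, 2), arc(left, 4), straight(3)

t0: (0, -1) facing W
[1] after arc(left, 2): (-2, -3) facing S
[2] after arc(left, 4): (2, -7) facing E
[3] after straight(3): (5, -7) facing E
nothing shorter than 3 reaches the goal.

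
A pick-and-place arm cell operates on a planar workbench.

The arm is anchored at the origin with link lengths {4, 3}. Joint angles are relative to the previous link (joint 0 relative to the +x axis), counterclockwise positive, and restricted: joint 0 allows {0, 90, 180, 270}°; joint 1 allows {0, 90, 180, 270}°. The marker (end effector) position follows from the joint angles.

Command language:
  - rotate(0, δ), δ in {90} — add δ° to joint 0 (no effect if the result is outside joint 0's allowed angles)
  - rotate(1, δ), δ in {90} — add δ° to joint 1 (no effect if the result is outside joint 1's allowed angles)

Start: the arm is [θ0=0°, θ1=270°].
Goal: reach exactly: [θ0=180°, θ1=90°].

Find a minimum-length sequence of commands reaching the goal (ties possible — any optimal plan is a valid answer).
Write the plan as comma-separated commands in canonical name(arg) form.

begin: [θ0=0°, θ1=270°]
[1] after rotate(1, 90): [θ0=0°, θ1=0°]
[2] after rotate(1, 90): [θ0=0°, θ1=90°]
[3] after rotate(0, 90): [θ0=90°, θ1=90°]
[4] after rotate(0, 90): [θ0=180°, θ1=90°]
minimal: 4 command(s), checked below 4.

rotate(1, 90), rotate(1, 90), rotate(0, 90), rotate(0, 90)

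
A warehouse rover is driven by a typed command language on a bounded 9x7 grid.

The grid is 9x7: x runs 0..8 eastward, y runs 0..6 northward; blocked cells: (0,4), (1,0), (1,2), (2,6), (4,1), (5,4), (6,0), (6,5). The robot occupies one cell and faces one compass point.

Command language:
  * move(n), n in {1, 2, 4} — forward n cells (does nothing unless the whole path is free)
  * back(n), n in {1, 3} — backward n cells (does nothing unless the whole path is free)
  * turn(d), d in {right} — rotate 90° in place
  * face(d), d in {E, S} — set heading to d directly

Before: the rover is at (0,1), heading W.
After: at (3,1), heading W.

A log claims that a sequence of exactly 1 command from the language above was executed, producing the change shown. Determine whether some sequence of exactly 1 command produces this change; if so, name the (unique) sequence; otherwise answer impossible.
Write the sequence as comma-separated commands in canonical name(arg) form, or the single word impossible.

key: still facing W — the one step turns nothing
from: at (0,1), heading W
step 1 (back(3)): at (3,1), heading W
no other 1-command option fits: unique.

back(3)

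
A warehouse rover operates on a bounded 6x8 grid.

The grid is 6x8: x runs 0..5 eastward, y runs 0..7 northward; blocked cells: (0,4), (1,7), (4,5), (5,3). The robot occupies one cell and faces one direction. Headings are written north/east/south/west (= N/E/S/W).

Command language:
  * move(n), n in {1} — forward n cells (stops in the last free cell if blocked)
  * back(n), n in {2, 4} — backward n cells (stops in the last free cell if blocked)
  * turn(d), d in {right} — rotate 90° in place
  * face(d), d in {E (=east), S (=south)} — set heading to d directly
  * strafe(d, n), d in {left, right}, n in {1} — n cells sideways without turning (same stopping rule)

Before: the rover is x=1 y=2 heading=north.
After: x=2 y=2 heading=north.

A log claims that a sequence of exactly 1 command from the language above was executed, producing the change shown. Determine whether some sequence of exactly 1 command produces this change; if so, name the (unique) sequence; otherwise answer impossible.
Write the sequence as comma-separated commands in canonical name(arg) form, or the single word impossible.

key: still facing N — the one step turns nothing
from: x=1 y=2 heading=north
[1] after strafe(right, 1): x=2 y=2 heading=north
uniquely the one of 8 1-step routes that fits.

strafe(right, 1)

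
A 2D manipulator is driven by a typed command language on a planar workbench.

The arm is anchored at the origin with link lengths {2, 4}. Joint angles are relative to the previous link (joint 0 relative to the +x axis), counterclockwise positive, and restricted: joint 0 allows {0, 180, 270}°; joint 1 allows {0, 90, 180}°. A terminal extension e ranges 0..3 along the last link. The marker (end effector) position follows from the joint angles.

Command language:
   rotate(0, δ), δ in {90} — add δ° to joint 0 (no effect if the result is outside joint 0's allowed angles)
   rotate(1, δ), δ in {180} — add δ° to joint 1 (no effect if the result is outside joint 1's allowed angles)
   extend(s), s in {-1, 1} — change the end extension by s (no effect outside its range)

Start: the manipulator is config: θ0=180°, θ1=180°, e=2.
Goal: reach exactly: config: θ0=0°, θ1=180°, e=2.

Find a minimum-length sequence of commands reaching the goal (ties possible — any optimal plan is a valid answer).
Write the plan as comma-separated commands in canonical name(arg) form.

rotate(0, 90), rotate(0, 90)

initial: config: θ0=180°, θ1=180°, e=2
1. rotate(0, 90) → config: θ0=270°, θ1=180°, e=2
2. rotate(0, 90) → config: θ0=0°, θ1=180°, e=2
minimal: 2 command(s), checked below 2.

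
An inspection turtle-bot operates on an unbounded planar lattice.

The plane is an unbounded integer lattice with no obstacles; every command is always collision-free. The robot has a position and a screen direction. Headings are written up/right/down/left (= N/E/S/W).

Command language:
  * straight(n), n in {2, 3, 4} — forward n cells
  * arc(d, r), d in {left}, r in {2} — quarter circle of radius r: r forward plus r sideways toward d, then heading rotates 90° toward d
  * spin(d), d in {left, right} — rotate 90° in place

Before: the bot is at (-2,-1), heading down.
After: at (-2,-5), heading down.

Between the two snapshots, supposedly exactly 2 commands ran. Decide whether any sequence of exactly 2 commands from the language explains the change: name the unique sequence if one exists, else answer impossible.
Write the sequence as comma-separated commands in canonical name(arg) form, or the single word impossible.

key: still facing S at the end — nothing in the sequence rotates
initial: at (-2,-1), heading down
1. straight(2) → at (-2,-3), heading down
2. straight(2) → at (-2,-5), heading down
uniquely the one of 36 2-step routes that fits.

straight(2), straight(2)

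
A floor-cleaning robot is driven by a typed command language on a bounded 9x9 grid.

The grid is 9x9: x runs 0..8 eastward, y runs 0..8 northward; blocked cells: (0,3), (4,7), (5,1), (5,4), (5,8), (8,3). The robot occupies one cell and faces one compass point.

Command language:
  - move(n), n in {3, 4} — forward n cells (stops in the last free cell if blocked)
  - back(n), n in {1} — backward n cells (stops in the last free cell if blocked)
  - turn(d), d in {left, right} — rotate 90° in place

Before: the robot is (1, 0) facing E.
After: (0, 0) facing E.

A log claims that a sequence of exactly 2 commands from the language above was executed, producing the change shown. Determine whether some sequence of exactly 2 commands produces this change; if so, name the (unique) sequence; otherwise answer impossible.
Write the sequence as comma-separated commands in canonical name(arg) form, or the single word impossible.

back(1), back(1)

key: heading stays E — no command in the sequence turns
from: (1, 0) facing E
step 1 (back(1)): (0, 0) facing E
step 2 (back(1)): (0, 0) facing E
no rival 2-sequence matches.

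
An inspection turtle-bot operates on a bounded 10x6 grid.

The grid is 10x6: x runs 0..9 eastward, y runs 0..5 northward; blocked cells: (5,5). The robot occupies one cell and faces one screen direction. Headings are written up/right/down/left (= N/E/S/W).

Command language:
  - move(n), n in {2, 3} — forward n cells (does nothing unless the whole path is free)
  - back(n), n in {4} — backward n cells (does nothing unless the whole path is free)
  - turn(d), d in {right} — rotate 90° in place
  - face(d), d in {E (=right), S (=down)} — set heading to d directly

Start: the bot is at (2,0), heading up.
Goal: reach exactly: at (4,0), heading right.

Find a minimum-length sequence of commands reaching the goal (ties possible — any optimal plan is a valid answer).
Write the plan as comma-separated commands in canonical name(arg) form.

turn(right), move(2)

initial: at (2,0), heading up
step 1 (turn(right)): at (2,0), heading right
step 2 (move(2)): at (4,0), heading right
no 1-step plan works, so 2 is optimal.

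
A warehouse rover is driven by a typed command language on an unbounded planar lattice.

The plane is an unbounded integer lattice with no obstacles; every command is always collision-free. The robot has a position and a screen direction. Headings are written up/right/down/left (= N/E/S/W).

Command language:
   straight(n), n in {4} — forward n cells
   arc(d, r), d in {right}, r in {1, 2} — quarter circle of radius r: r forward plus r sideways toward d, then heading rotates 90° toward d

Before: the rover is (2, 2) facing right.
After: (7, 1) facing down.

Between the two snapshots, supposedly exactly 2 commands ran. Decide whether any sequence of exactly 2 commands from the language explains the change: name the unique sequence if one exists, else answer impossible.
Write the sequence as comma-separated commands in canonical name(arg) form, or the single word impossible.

straight(4), arc(right, 1)

key: order matters: swapping straight(4) and arc(right, 1) lands elsewhere
from: (2, 2) facing right
t=1 straight(4) ⇒ (6, 2) facing right
t=2 arc(right, 1) ⇒ (7, 1) facing down
no rival 2-sequence matches.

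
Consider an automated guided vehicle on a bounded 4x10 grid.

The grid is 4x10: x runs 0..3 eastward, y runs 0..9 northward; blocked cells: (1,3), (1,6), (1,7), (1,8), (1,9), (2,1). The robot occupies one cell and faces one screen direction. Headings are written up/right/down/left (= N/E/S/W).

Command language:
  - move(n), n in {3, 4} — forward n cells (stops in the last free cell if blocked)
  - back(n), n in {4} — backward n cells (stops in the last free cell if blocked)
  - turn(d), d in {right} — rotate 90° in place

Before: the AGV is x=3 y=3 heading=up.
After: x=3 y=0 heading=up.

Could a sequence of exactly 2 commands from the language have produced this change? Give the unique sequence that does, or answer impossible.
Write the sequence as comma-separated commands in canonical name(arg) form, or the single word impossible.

back(4), back(4)

key: the first back(4) runs into the grid edge before its full distance
initial: x=3 y=3 heading=up
1. back(4) → x=3 y=0 heading=up
2. back(4) → x=3 y=0 heading=up
no rival 2-sequence matches.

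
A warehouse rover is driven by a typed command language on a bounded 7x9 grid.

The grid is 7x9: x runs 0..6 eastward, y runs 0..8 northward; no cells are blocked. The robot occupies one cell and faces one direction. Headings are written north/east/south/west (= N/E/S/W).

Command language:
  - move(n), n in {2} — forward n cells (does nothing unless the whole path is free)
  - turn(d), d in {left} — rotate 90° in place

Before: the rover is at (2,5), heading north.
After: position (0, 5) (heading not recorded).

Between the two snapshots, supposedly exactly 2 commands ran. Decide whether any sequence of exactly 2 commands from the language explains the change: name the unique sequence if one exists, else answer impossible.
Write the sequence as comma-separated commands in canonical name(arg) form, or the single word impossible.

turn(left), move(2)

key: running move(2) before turn(left) would end elsewhere — order is forced
initial: at (2,5), heading north
[1] after turn(left): at (2,5), heading west
[2] after move(2): at (0,5), heading west
uniquely the one of 4 2-step routes that fits.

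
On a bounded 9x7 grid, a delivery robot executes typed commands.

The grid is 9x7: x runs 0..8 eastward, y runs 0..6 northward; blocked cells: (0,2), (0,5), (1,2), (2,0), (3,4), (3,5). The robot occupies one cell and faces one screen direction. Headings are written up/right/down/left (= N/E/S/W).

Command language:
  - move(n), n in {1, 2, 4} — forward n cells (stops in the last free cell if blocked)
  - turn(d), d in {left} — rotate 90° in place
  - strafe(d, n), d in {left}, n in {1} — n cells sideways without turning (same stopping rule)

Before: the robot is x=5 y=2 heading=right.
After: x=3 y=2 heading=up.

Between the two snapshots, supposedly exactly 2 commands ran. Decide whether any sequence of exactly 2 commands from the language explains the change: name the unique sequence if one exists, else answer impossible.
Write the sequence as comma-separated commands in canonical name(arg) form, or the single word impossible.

impossible

no 2-step route produces this change.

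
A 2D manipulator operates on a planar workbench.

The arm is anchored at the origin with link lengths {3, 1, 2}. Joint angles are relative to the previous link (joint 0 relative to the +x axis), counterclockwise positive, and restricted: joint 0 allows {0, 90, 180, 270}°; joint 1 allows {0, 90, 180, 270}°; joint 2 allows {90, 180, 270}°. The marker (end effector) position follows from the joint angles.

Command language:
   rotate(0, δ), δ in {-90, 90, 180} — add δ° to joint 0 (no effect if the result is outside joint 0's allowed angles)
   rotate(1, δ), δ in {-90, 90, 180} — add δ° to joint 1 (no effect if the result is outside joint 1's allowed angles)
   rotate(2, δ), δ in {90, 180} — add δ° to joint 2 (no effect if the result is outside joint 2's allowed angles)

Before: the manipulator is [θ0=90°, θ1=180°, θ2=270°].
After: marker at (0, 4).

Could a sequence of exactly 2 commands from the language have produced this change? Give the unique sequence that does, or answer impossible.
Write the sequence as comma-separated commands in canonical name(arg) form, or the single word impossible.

key: running rotate(2, 90) before rotate(2, 180) would end elsewhere — order is forced
from: [θ0=90°, θ1=180°, θ2=270°]
[1] after rotate(2, 180): [θ0=90°, θ1=180°, θ2=90°]
[2] after rotate(2, 90): [θ0=90°, θ1=180°, θ2=180°]
uniquely the one of 64 2-step routes that fits.

rotate(2, 180), rotate(2, 90)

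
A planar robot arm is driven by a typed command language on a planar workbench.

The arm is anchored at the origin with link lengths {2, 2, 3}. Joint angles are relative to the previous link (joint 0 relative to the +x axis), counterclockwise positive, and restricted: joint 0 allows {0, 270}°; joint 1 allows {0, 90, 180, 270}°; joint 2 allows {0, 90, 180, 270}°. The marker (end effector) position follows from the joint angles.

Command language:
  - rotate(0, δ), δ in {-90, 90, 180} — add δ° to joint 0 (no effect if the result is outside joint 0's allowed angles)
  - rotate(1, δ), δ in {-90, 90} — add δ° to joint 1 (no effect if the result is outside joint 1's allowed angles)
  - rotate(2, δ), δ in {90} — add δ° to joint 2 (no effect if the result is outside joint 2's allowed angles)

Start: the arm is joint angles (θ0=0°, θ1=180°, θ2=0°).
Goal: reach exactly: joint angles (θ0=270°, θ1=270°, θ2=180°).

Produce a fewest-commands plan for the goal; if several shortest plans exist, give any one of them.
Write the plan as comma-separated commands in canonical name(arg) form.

begin: joint angles (θ0=0°, θ1=180°, θ2=0°)
t=1 rotate(2, 90) ⇒ joint angles (θ0=0°, θ1=180°, θ2=90°)
t=2 rotate(2, 90) ⇒ joint angles (θ0=0°, θ1=180°, θ2=180°)
t=3 rotate(1, 90) ⇒ joint angles (θ0=0°, θ1=270°, θ2=180°)
t=4 rotate(0, -90) ⇒ joint angles (θ0=270°, θ1=270°, θ2=180°)
nothing shorter than 4 reaches the goal.

rotate(2, 90), rotate(2, 90), rotate(1, 90), rotate(0, -90)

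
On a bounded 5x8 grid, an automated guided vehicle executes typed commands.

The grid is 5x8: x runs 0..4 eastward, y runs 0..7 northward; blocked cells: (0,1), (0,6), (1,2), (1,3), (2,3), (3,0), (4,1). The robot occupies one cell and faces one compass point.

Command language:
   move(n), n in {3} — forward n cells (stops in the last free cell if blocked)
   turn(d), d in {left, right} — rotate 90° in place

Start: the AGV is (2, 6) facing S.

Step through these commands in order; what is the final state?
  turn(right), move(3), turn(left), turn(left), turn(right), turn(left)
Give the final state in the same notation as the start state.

start: (2, 6) facing S
step 1 (turn(right)): (2, 6) facing W
step 2 (move(3)): (1, 6) facing W
step 3 (turn(left)): (1, 6) facing S
step 4 (turn(left)): (1, 6) facing E
step 5 (turn(right)): (1, 6) facing S
step 6 (turn(left)): (1, 6) facing E

(1, 6) facing E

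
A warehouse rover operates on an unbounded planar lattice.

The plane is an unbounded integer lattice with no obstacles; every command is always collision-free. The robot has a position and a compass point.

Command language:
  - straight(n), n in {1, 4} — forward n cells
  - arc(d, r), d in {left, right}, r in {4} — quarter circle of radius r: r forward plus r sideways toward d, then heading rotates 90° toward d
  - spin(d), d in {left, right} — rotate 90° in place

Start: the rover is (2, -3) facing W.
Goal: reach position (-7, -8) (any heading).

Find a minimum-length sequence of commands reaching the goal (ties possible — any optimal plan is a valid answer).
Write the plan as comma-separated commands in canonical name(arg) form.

initial: (2, -3) facing W
[1] after straight(1): (1, -3) facing W
[2] after straight(4): (-3, -3) facing W
[3] after arc(left, 4): (-7, -7) facing S
[4] after straight(1): (-7, -8) facing S
shorter routes all fall short; 4 is best.

straight(1), straight(4), arc(left, 4), straight(1)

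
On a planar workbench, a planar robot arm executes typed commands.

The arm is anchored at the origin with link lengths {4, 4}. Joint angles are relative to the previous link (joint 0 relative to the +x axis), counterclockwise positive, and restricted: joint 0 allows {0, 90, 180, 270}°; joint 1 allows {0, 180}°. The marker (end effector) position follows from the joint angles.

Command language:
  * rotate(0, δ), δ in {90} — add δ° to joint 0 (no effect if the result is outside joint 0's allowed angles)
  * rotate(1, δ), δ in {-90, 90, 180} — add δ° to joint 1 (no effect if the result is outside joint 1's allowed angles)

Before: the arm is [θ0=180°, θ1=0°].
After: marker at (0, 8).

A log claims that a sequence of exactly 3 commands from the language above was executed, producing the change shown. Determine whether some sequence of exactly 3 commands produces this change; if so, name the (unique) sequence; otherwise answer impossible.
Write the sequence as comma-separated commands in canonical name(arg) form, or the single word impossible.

rotate(0, 90), rotate(0, 90), rotate(0, 90)

from: [θ0=180°, θ1=0°]
step 1 (rotate(0, 90)): [θ0=270°, θ1=0°]
step 2 (rotate(0, 90)): [θ0=0°, θ1=0°]
step 3 (rotate(0, 90)): [θ0=90°, θ1=0°]
uniquely the one of 64 3-step routes that fits.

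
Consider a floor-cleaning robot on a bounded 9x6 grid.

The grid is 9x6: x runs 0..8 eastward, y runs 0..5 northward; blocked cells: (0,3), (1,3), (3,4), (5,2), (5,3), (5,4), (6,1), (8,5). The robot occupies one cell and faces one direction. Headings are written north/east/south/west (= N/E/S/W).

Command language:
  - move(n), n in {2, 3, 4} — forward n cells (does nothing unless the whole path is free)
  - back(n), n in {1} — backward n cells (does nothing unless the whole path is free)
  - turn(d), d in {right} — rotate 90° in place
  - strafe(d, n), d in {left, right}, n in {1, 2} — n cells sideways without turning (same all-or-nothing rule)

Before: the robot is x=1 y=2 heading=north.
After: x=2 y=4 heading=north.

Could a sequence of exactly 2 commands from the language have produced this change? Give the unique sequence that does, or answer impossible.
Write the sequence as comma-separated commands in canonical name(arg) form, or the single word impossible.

strafe(right, 1), move(2)

key: running move(2) before strafe(right, 1) would end elsewhere — order is forced
initial: x=1 y=2 heading=north
[1] after strafe(right, 1): x=2 y=2 heading=north
[2] after move(2): x=2 y=4 heading=north
no rival 2-sequence matches.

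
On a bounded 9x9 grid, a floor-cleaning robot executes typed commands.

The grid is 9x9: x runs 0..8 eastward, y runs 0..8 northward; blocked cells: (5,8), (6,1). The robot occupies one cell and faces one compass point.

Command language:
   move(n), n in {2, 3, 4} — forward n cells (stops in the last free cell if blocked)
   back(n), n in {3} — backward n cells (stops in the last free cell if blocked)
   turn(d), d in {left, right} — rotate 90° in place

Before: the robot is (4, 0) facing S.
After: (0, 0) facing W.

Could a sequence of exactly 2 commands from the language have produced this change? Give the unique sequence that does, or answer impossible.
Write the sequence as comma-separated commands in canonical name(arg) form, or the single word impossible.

turn(right), move(4)

key: order matters: swapping turn(right) and move(4) lands elsewhere
t0: (4, 0) facing S
t=1 turn(right) ⇒ (4, 0) facing W
t=2 move(4) ⇒ (0, 0) facing W
no rival 2-sequence matches.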